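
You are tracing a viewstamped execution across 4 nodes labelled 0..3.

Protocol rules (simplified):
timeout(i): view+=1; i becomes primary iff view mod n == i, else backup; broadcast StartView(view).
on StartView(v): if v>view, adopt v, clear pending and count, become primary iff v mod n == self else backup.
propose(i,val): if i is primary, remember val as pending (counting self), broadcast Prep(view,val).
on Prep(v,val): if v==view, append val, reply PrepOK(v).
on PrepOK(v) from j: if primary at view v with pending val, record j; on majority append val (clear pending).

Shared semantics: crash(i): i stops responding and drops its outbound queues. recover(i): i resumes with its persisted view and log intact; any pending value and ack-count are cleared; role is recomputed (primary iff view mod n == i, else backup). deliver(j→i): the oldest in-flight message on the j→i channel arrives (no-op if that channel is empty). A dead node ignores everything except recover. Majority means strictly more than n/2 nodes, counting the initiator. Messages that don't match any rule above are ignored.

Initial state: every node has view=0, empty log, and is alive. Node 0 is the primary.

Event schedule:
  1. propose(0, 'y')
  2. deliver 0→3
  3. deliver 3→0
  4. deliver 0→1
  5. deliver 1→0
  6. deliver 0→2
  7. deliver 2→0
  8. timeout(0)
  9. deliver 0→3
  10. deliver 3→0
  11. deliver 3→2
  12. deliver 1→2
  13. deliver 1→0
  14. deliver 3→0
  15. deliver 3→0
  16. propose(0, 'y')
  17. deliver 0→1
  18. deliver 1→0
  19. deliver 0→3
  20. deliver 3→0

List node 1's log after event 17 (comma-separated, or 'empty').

step 1 propose(0,'y'): —
step 2 deliver 0→3: 3={back,v=0,log=y}
step 3 deliver 3→0: —
step 4 deliver 0→1: 1={back,v=0,log=y}
step 5 deliver 1→0: 0={prim,v=0,log=y}
step 6 deliver 0→2: 2={back,v=0,log=y}
step 7 deliver 2→0: —
step 8 timeout(0): 0={back,v=1,log=y}
step 9 deliver 0→3: 3={back,v=1,log=y}
step 10 deliver 3→0: —
step 11 deliver 3→2: —
step 12 deliver 1→2: —
step 13 deliver 1→0: —
step 14 deliver 3→0: —
step 15 deliver 3→0: —
step 16 propose(0,'y'): —
step 17 deliver 0→1: 1={prim,v=1,log=y}

y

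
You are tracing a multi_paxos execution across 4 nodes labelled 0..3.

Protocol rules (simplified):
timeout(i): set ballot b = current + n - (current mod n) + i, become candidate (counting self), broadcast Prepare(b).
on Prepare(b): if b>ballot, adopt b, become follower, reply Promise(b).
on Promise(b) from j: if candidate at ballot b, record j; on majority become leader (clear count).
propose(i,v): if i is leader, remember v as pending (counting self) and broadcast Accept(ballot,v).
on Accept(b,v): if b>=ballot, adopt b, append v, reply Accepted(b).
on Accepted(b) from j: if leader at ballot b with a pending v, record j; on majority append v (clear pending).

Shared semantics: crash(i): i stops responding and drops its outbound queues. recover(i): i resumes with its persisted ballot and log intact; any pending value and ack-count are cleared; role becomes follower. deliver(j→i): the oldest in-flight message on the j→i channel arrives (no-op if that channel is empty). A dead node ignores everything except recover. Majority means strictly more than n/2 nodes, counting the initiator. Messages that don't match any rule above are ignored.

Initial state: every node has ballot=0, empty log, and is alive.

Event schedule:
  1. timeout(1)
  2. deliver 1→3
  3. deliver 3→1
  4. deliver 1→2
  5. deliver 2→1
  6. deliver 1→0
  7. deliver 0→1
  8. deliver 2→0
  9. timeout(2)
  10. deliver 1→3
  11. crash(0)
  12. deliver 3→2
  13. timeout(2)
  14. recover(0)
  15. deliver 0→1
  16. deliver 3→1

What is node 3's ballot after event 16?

after 1 — timeout(1): n1:cand/b5/[-]
after 2 — deliver 1→3: n3:foll/b5/[-]
after 3 — deliver 3→1: ·
after 4 — deliver 1→2: n2:foll/b5/[-]
after 5 — deliver 2→1: n1:lead/b5/[-]
after 6 — deliver 1→0: n0:foll/b5/[-]
after 7 — deliver 0→1: ·
after 8 — deliver 2→0: ·
after 9 — timeout(2): n2:cand/b10/[-]
after 10 — deliver 1→3: ·
after 11 — crash(0): n0:✗foll/b5/[-]
after 12 — deliver 3→2: ·
after 13 — timeout(2): n2:cand/b14/[-]
after 14 — recover(0): n0:foll/b5/[-]
after 15 — deliver 0→1: ·
after 16 — deliver 3→1: ·

5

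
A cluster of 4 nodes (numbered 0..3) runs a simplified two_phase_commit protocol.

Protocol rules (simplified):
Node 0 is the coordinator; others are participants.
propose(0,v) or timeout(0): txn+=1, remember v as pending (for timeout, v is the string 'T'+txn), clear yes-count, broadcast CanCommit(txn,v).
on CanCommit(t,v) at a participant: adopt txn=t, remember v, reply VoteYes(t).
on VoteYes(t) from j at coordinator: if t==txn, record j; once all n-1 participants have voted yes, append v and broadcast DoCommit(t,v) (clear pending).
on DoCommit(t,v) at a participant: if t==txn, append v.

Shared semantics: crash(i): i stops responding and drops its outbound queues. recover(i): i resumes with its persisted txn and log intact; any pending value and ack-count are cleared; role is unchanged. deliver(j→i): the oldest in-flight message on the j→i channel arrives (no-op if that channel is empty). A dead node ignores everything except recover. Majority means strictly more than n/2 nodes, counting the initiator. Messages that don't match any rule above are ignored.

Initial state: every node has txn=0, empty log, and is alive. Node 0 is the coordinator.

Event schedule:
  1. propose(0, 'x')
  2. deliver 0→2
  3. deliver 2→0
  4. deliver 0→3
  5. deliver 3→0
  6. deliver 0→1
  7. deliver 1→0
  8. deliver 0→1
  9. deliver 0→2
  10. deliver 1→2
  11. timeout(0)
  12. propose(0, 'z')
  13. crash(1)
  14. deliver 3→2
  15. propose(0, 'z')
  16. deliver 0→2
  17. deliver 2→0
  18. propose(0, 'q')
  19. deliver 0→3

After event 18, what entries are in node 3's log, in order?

e1 propose(0,'x'): 0[coor,t=1,-]
e2 deliver 0→2: 2[part,t=1,-]
e3 deliver 2→0: ·
e4 deliver 0→3: 3[part,t=1,-]
e5 deliver 3→0: ·
e6 deliver 0→1: 1[part,t=1,-]
e7 deliver 1→0: 0[coor,t=1,x]
e8 deliver 0→1: 1[part,t=1,x]
e9 deliver 0→2: 2[part,t=1,x]
e10 deliver 1→2: ·
e11 timeout(0): 0[coor,t=2,x]
e12 propose(0,'z'): 0[coor,t=3,x]
e13 crash(1): 1[✗part,t=1,x]
e14 deliver 3→2: ·
e15 propose(0,'z'): 0[coor,t=4,x]
e16 deliver 0→2: 2[part,t=2,x]
e17 deliver 2→0: ·
e18 propose(0,'q'): 0[coor,t=5,x]

empty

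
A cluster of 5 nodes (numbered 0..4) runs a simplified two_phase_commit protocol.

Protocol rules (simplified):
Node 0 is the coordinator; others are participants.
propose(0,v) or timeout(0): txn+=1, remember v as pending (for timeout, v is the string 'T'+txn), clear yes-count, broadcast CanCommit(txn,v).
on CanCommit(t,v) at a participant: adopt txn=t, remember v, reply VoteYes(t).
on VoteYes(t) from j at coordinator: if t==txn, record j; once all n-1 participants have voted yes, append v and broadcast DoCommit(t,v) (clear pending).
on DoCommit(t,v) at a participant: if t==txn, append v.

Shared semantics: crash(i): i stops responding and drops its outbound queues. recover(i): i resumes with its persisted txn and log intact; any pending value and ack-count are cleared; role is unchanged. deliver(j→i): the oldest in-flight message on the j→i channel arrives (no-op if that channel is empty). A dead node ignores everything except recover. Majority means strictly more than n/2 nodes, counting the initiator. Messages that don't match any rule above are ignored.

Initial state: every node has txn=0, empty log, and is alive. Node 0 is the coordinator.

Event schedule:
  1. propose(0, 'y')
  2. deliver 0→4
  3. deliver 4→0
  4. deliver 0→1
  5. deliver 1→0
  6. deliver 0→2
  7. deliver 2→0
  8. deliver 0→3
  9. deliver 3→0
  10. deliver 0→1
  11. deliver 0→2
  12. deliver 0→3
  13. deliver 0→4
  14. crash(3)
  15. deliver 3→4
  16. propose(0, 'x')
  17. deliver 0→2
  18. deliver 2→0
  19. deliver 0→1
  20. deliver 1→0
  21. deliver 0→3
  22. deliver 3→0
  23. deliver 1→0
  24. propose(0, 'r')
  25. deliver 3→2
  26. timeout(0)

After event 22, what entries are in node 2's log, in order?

y

[1] propose(0,'y') → N0(coor t1 [-])
[2] deliver 0→4 → N4(part t1 [-])
[3] deliver 4→0 → ∅
[4] deliver 0→1 → N1(part t1 [-])
[5] deliver 1→0 → ∅
[6] deliver 0→2 → N2(part t1 [-])
[7] deliver 2→0 → ∅
[8] deliver 0→3 → N3(part t1 [-])
[9] deliver 3→0 → N0(coor t1 [y])
[10] deliver 0→1 → N1(part t1 [y])
[11] deliver 0→2 → N2(part t1 [y])
[12] deliver 0→3 → N3(part t1 [y])
[13] deliver 0→4 → N4(part t1 [y])
[14] crash(3) → N3(✗part t1 [y])
[15] deliver 3→4 → ∅
[16] propose(0,'x') → N0(coor t2 [y])
[17] deliver 0→2 → N2(part t2 [y])
[18] deliver 2→0 → ∅
[19] deliver 0→1 → N1(part t2 [y])
[20] deliver 1→0 → ∅
[21] deliver 0→3 → ∅
[22] deliver 3→0 → ∅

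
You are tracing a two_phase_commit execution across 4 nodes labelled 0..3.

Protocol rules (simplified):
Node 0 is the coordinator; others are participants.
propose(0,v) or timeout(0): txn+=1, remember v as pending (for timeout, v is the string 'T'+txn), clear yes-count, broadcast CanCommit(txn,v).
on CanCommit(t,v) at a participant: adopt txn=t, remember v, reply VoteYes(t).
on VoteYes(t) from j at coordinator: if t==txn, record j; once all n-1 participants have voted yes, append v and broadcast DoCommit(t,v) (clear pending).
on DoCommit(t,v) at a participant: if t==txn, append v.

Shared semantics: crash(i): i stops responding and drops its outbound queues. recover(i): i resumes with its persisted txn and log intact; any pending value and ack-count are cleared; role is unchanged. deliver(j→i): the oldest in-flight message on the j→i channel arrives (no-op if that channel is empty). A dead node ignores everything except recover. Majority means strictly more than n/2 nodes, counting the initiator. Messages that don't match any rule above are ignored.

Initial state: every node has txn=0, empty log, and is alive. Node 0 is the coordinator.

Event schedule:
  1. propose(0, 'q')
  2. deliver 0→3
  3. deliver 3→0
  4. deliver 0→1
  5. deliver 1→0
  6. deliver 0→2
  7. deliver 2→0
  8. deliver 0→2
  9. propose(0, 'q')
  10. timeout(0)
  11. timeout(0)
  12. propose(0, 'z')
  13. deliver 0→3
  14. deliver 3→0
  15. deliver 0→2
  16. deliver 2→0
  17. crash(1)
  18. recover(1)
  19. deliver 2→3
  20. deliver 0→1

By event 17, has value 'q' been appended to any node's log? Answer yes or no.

yes

step 1 propose(0,'q'): 0={coor,t=1,log=-}
step 2 deliver 0→3: 3={part,t=1,log=-}
step 3 deliver 3→0: —
step 4 deliver 0→1: 1={part,t=1,log=-}
step 5 deliver 1→0: —
step 6 deliver 0→2: 2={part,t=1,log=-}
step 7 deliver 2→0: 0={coor,t=1,log=q}
step 8 deliver 0→2: 2={part,t=1,log=q}
step 9 propose(0,'q'): 0={coor,t=2,log=q}
step 10 timeout(0): 0={coor,t=3,log=q}
step 11 timeout(0): 0={coor,t=4,log=q}
step 12 propose(0,'z'): 0={coor,t=5,log=q}
step 13 deliver 0→3: 3={part,t=1,log=q}
step 14 deliver 3→0: —
step 15 deliver 0→2: 2={part,t=2,log=q}
step 16 deliver 2→0: —
step 17 crash(1): 1={✗part,t=1,log=-}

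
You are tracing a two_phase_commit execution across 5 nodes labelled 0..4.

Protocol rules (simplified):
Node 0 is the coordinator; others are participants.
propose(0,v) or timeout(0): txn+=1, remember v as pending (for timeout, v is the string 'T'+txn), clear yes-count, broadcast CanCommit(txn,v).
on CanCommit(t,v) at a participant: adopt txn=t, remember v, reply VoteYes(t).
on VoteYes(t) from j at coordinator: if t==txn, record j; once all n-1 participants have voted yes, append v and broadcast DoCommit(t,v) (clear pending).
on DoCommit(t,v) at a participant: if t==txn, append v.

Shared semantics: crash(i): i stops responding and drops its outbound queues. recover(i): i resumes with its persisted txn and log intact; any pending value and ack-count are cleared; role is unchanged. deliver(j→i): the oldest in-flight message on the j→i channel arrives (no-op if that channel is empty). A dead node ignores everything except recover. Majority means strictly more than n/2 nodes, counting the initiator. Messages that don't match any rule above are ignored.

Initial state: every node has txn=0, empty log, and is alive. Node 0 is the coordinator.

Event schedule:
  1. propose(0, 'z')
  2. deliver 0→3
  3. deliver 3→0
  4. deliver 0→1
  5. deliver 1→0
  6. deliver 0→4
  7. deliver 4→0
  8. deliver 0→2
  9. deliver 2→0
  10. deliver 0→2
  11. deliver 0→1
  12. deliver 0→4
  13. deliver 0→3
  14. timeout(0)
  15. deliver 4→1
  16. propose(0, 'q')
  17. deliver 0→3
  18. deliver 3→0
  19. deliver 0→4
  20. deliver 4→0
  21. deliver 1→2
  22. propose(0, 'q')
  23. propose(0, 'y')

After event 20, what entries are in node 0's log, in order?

z

after 1 — propose(0,'z'): n0:coor/t1/[-]
after 2 — deliver 0→3: n3:part/t1/[-]
after 3 — deliver 3→0: ·
after 4 — deliver 0→1: n1:part/t1/[-]
after 5 — deliver 1→0: ·
after 6 — deliver 0→4: n4:part/t1/[-]
after 7 — deliver 4→0: ·
after 8 — deliver 0→2: n2:part/t1/[-]
after 9 — deliver 2→0: n0:coor/t1/[z]
after 10 — deliver 0→2: n2:part/t1/[z]
after 11 — deliver 0→1: n1:part/t1/[z]
after 12 — deliver 0→4: n4:part/t1/[z]
after 13 — deliver 0→3: n3:part/t1/[z]
after 14 — timeout(0): n0:coor/t2/[z]
after 15 — deliver 4→1: ·
after 16 — propose(0,'q'): n0:coor/t3/[z]
after 17 — deliver 0→3: n3:part/t2/[z]
after 18 — deliver 3→0: ·
after 19 — deliver 0→4: n4:part/t2/[z]
after 20 — deliver 4→0: ·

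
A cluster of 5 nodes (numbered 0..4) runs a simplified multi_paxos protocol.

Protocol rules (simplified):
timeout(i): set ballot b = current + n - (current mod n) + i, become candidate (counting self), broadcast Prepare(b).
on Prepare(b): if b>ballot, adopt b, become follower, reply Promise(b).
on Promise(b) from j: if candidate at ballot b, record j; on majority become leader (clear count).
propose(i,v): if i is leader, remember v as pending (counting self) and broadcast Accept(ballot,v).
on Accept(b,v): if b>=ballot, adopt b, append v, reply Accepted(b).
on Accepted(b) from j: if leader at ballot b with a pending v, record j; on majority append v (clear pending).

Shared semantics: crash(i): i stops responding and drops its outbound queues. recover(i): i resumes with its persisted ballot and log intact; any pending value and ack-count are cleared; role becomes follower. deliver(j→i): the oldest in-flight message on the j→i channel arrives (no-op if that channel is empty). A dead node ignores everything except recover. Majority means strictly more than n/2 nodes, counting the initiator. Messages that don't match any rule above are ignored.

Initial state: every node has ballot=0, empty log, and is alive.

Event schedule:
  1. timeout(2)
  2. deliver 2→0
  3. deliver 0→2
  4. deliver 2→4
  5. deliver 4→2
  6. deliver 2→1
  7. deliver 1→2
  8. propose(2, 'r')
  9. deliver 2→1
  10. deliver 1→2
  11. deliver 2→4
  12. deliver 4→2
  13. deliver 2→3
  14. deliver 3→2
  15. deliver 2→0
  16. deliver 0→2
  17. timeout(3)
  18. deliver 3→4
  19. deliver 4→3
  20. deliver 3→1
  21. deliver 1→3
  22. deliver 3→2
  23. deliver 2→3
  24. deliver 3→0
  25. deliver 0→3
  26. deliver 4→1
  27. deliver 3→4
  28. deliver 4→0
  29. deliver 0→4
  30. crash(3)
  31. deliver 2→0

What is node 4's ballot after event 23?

after 1 — timeout(2): n2:cand/b7/[-]
after 2 — deliver 2→0: n0:foll/b7/[-]
after 3 — deliver 0→2: ·
after 4 — deliver 2→4: n4:foll/b7/[-]
after 5 — deliver 4→2: n2:lead/b7/[-]
after 6 — deliver 2→1: n1:foll/b7/[-]
after 7 — deliver 1→2: ·
after 8 — propose(2,'r'): ·
after 9 — deliver 2→1: n1:foll/b7/[r]
after 10 — deliver 1→2: ·
after 11 — deliver 2→4: n4:foll/b7/[r]
after 12 — deliver 4→2: n2:lead/b7/[r]
after 13 — deliver 2→3: n3:foll/b7/[-]
after 14 — deliver 3→2: ·
after 15 — deliver 2→0: n0:foll/b7/[r]
after 16 — deliver 0→2: ·
after 17 — timeout(3): n3:cand/b13/[-]
after 18 — deliver 3→4: n4:foll/b13/[r]
after 19 — deliver 4→3: ·
after 20 — deliver 3→1: n1:foll/b13/[r]
after 21 — deliver 1→3: n3:lead/b13/[-]
after 22 — deliver 3→2: n2:foll/b13/[r]
after 23 — deliver 2→3: ·

13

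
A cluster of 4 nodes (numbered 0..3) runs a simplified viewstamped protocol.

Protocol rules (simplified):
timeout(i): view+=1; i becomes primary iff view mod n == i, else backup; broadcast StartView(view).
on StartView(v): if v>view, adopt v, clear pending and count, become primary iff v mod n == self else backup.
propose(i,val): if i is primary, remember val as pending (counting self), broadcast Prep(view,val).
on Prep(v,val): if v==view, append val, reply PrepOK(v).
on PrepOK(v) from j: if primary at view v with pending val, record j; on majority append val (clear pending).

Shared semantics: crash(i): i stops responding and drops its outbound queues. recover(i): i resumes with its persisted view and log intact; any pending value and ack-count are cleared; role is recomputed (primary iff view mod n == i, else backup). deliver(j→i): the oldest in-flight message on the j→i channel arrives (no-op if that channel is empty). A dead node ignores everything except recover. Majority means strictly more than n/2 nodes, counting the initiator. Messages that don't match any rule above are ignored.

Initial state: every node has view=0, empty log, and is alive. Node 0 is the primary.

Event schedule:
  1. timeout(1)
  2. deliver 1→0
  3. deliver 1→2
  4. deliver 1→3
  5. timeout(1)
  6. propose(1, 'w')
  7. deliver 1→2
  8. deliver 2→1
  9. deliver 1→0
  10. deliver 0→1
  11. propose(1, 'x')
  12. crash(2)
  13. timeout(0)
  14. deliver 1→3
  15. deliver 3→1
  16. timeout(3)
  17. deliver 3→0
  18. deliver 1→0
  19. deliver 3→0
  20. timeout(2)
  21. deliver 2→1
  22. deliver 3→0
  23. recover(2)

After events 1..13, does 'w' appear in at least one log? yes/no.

no

[1] timeout(1) → N1(prim v1 [-])
[2] deliver 1→0 → N0(back v1 [-])
[3] deliver 1→2 → N2(back v1 [-])
[4] deliver 1→3 → N3(back v1 [-])
[5] timeout(1) → N1(back v2 [-])
[6] propose(1,'w') → ∅
[7] deliver 1→2 → N2(prim v2 [-])
[8] deliver 2→1 → ∅
[9] deliver 1→0 → N0(back v2 [-])
[10] deliver 0→1 → ∅
[11] propose(1,'x') → ∅
[12] crash(2) → N2(✗prim v2 [-])
[13] timeout(0) → N0(back v3 [-])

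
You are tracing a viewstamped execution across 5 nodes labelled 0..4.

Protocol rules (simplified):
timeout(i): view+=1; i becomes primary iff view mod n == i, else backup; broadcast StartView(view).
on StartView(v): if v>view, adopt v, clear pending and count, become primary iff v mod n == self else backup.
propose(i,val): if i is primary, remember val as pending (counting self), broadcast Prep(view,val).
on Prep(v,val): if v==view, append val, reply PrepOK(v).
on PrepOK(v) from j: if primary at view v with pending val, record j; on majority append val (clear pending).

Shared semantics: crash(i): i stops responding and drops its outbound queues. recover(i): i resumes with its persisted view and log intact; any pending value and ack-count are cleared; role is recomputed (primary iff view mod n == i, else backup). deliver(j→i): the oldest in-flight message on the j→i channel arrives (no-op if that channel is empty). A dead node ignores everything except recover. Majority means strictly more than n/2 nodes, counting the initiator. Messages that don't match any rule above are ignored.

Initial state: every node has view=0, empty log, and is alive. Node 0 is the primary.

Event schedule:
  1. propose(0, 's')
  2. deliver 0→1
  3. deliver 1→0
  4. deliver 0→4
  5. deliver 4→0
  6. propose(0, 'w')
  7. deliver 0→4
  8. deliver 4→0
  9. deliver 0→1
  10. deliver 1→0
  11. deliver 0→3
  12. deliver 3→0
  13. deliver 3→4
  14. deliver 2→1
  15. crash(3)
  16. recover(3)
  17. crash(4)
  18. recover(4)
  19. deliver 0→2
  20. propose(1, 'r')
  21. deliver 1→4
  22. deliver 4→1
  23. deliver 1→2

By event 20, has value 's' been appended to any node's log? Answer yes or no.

yes

[1] propose(0,'s') → ∅
[2] deliver 0→1 → N1(back v0 [s])
[3] deliver 1→0 → ∅
[4] deliver 0→4 → N4(back v0 [s])
[5] deliver 4→0 → N0(prim v0 [s])
[6] propose(0,'w') → ∅
[7] deliver 0→4 → N4(back v0 [s,w])
[8] deliver 4→0 → ∅
[9] deliver 0→1 → N1(back v0 [s,w])
[10] deliver 1→0 → N0(prim v0 [s,w])
[11] deliver 0→3 → N3(back v0 [s])
[12] deliver 3→0 → ∅
[13] deliver 3→4 → ∅
[14] deliver 2→1 → ∅
[15] crash(3) → N3(✗back v0 [s])
[16] recover(3) → N3(back v0 [s])
[17] crash(4) → N4(✗back v0 [s,w])
[18] recover(4) → N4(back v0 [s,w])
[19] deliver 0→2 → N2(back v0 [s])
[20] propose(1,'r') → ∅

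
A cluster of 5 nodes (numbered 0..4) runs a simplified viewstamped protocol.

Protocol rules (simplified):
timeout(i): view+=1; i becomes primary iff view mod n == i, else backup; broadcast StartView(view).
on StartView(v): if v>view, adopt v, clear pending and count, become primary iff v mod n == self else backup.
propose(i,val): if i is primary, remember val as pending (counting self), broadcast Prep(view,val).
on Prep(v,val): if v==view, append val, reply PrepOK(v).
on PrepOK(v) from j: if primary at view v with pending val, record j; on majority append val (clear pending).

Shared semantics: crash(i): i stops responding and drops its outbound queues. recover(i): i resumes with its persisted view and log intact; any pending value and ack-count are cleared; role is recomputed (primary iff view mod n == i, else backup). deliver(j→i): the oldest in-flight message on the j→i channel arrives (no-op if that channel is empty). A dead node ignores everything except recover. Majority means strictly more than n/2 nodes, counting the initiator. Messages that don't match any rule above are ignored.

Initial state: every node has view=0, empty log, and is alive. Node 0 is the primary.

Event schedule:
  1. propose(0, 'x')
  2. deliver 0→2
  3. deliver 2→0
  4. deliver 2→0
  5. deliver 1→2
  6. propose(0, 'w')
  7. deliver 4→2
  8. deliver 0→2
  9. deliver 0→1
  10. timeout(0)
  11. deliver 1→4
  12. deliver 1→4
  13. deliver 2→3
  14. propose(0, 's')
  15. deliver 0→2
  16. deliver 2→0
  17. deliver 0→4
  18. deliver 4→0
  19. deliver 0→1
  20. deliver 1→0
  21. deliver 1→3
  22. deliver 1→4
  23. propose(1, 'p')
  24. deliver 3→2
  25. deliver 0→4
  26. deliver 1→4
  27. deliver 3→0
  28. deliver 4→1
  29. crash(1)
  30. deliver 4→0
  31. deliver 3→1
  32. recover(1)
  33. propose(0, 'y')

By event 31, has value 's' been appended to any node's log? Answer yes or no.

no

step 1 propose(0,'x'): —
step 2 deliver 0→2: 2={back,v=0,log=x}
step 3 deliver 2→0: —
step 4 deliver 2→0: —
step 5 deliver 1→2: —
step 6 propose(0,'w'): —
step 7 deliver 4→2: —
step 8 deliver 0→2: 2={back,v=0,log=x,w}
step 9 deliver 0→1: 1={back,v=0,log=x}
step 10 timeout(0): 0={back,v=1,log=-}
step 11 deliver 1→4: —
step 12 deliver 1→4: —
step 13 deliver 2→3: —
step 14 propose(0,'s'): —
step 15 deliver 0→2: 2={back,v=1,log=x,w}
step 16 deliver 2→0: —
step 17 deliver 0→4: 4={back,v=0,log=x}
step 18 deliver 4→0: —
step 19 deliver 0→1: 1={back,v=0,log=x,w}
step 20 deliver 1→0: —
step 21 deliver 1→3: —
step 22 deliver 1→4: —
step 23 propose(1,'p'): —
step 24 deliver 3→2: —
step 25 deliver 0→4: 4={back,v=0,log=x,w}
step 26 deliver 1→4: —
step 27 deliver 3→0: —
step 28 deliver 4→1: —
step 29 crash(1): 1={✗back,v=0,log=x,w}
step 30 deliver 4→0: —
step 31 deliver 3→1: —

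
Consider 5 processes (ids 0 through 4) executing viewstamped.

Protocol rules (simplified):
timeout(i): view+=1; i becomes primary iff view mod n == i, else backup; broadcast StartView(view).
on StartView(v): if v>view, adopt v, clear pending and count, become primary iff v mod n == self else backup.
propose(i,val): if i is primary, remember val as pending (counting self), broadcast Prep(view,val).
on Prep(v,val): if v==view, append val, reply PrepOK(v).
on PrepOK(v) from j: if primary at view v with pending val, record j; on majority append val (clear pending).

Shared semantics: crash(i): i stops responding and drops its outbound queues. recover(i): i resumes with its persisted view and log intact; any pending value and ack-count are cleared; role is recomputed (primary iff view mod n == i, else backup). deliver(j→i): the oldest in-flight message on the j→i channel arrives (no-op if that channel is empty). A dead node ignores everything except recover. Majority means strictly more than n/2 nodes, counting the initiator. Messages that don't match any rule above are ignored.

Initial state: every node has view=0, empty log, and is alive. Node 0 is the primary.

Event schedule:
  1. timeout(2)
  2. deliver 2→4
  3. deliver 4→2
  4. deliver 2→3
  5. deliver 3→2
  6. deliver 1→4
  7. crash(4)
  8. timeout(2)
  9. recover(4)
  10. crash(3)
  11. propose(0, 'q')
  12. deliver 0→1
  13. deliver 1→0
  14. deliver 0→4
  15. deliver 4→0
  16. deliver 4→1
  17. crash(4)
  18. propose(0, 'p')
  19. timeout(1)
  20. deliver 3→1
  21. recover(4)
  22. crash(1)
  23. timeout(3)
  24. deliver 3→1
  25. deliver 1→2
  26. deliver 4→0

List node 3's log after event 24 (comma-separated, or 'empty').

after 1 — timeout(2): n2:back/v1/[-]
after 2 — deliver 2→4: n4:back/v1/[-]
after 3 — deliver 4→2: ·
after 4 — deliver 2→3: n3:back/v1/[-]
after 5 — deliver 3→2: ·
after 6 — deliver 1→4: ·
after 7 — crash(4): n4:✗back/v1/[-]
after 8 — timeout(2): n2:prim/v2/[-]
after 9 — recover(4): n4:back/v1/[-]
after 10 — crash(3): n3:✗back/v1/[-]
after 11 — propose(0,'q'): ·
after 12 — deliver 0→1: n1:back/v0/[q]
after 13 — deliver 1→0: ·
after 14 — deliver 0→4: ·
after 15 — deliver 4→0: ·
after 16 — deliver 4→1: ·
after 17 — crash(4): n4:✗back/v1/[-]
after 18 — propose(0,'p'): ·
after 19 — timeout(1): n1:prim/v1/[q]
after 20 — deliver 3→1: ·
after 21 — recover(4): n4:back/v1/[-]
after 22 — crash(1): n1:✗prim/v1/[q]
after 23 — timeout(3): ·
after 24 — deliver 3→1: ·

empty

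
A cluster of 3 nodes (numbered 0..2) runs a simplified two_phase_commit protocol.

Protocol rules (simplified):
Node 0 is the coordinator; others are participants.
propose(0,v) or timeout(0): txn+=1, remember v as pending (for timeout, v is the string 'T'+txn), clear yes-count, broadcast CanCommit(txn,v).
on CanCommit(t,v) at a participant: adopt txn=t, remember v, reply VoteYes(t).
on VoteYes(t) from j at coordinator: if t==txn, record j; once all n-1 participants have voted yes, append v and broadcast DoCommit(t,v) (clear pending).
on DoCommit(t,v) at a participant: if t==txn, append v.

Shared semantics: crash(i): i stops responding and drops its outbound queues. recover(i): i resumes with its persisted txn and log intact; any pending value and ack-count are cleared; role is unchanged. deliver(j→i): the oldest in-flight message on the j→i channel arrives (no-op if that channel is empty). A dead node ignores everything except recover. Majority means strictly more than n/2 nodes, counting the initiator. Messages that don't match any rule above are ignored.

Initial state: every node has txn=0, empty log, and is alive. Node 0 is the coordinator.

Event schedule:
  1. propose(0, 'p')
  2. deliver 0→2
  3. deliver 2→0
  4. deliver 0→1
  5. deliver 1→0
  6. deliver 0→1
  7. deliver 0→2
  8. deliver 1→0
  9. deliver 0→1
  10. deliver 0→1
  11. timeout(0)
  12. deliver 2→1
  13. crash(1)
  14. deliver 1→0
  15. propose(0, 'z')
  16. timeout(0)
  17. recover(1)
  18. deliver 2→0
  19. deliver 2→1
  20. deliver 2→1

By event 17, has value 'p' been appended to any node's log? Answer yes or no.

after 1 — propose(0,'p'): n0:coor/t1/[-]
after 2 — deliver 0→2: n2:part/t1/[-]
after 3 — deliver 2→0: ·
after 4 — deliver 0→1: n1:part/t1/[-]
after 5 — deliver 1→0: n0:coor/t1/[p]
after 6 — deliver 0→1: n1:part/t1/[p]
after 7 — deliver 0→2: n2:part/t1/[p]
after 8 — deliver 1→0: ·
after 9 — deliver 0→1: ·
after 10 — deliver 0→1: ·
after 11 — timeout(0): n0:coor/t2/[p]
after 12 — deliver 2→1: ·
after 13 — crash(1): n1:✗part/t1/[p]
after 14 — deliver 1→0: ·
after 15 — propose(0,'z'): n0:coor/t3/[p]
after 16 — timeout(0): n0:coor/t4/[p]
after 17 — recover(1): n1:part/t1/[p]

yes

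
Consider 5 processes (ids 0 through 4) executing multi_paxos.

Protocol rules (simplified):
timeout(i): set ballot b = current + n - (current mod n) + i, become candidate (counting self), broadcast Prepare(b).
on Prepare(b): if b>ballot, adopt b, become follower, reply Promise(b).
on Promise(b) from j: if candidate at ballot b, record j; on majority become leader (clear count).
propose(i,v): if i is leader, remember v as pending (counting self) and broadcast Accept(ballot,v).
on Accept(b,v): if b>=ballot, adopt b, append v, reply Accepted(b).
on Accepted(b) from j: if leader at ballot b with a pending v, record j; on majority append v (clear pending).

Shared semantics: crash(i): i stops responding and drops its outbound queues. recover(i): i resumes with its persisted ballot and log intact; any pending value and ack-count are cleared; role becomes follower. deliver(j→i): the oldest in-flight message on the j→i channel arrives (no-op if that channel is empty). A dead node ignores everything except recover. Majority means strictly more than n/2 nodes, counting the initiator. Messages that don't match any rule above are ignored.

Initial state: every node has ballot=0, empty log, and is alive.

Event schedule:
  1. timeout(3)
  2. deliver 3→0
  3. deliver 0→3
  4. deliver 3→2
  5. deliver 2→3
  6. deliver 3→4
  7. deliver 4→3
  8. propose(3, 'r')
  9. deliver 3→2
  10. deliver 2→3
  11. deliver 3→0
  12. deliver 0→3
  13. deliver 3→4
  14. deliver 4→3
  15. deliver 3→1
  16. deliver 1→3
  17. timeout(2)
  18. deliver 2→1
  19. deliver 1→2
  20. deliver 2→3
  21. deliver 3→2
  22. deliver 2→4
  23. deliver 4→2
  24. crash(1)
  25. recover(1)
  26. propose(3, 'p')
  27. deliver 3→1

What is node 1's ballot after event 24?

12

after 1 — timeout(3): n3:cand/b8/[-]
after 2 — deliver 3→0: n0:foll/b8/[-]
after 3 — deliver 0→3: ·
after 4 — deliver 3→2: n2:foll/b8/[-]
after 5 — deliver 2→3: n3:lead/b8/[-]
after 6 — deliver 3→4: n4:foll/b8/[-]
after 7 — deliver 4→3: ·
after 8 — propose(3,'r'): ·
after 9 — deliver 3→2: n2:foll/b8/[r]
after 10 — deliver 2→3: ·
after 11 — deliver 3→0: n0:foll/b8/[r]
after 12 — deliver 0→3: n3:lead/b8/[r]
after 13 — deliver 3→4: n4:foll/b8/[r]
after 14 — deliver 4→3: ·
after 15 — deliver 3→1: n1:foll/b8/[-]
after 16 — deliver 1→3: ·
after 17 — timeout(2): n2:cand/b12/[r]
after 18 — deliver 2→1: n1:foll/b12/[-]
after 19 — deliver 1→2: ·
after 20 — deliver 2→3: n3:foll/b12/[r]
after 21 — deliver 3→2: n2:lead/b12/[r]
after 22 — deliver 2→4: n4:foll/b12/[r]
after 23 — deliver 4→2: ·
after 24 — crash(1): n1:✗foll/b12/[-]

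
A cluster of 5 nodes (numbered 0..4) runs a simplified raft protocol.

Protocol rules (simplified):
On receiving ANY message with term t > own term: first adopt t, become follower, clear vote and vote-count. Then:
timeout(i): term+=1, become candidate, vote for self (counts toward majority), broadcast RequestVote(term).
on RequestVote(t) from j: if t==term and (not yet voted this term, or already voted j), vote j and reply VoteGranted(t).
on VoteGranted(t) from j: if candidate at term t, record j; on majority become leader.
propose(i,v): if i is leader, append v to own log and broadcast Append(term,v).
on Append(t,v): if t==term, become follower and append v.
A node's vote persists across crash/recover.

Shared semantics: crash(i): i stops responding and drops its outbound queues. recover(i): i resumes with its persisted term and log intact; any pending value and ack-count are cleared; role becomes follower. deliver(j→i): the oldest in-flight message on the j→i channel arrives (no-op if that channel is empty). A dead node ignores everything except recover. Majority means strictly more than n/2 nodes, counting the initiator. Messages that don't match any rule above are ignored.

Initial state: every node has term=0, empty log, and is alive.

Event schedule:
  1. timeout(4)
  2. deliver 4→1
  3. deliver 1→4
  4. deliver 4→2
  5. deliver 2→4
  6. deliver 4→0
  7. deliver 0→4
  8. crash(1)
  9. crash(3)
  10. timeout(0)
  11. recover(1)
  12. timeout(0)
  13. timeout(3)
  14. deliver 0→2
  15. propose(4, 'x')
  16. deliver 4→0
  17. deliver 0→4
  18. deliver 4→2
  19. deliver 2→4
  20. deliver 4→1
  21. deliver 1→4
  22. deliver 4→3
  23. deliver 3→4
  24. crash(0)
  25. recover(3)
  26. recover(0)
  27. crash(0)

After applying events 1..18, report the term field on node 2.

2

after 1 — timeout(4): n4:cand/t1/[-]
after 2 — deliver 4→1: n1:foll/t1/[-]
after 3 — deliver 1→4: ·
after 4 — deliver 4→2: n2:foll/t1/[-]
after 5 — deliver 2→4: n4:lead/t1/[-]
after 6 — deliver 4→0: n0:foll/t1/[-]
after 7 — deliver 0→4: ·
after 8 — crash(1): n1:✗foll/t1/[-]
after 9 — crash(3): n3:✗foll/t0/[-]
after 10 — timeout(0): n0:cand/t2/[-]
after 11 — recover(1): n1:foll/t1/[-]
after 12 — timeout(0): n0:cand/t3/[-]
after 13 — timeout(3): ·
after 14 — deliver 0→2: n2:foll/t2/[-]
after 15 — propose(4,'x'): n4:lead/t1/[x]
after 16 — deliver 4→0: ·
after 17 — deliver 0→4: n4:foll/t2/[x]
after 18 — deliver 4→2: ·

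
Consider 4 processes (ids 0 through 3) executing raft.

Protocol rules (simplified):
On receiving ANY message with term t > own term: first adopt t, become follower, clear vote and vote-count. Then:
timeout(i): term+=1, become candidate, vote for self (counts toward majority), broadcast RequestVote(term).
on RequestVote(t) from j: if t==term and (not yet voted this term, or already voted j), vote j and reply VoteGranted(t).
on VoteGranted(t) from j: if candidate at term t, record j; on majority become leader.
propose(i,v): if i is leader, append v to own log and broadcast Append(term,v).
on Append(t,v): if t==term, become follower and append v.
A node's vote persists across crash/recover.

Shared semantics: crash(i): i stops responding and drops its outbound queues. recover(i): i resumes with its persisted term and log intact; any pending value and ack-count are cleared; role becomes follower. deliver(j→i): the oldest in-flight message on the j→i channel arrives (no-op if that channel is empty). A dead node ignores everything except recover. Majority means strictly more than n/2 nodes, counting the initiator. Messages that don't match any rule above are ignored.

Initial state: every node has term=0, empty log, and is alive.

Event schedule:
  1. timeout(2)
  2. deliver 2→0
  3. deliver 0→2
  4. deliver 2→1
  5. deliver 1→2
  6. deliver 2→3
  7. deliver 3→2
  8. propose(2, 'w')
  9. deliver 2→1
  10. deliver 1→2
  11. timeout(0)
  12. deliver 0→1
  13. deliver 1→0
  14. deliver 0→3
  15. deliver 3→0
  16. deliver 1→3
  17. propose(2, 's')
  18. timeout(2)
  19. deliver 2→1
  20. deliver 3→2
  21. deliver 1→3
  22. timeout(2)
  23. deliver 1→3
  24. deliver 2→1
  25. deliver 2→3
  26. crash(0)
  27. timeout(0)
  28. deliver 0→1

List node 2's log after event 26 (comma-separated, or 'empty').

w,s

[1] timeout(2) → N2(cand t1 [-])
[2] deliver 2→0 → N0(foll t1 [-])
[3] deliver 0→2 → ∅
[4] deliver 2→1 → N1(foll t1 [-])
[5] deliver 1→2 → N2(lead t1 [-])
[6] deliver 2→3 → N3(foll t1 [-])
[7] deliver 3→2 → ∅
[8] propose(2,'w') → N2(lead t1 [w])
[9] deliver 2→1 → N1(foll t1 [w])
[10] deliver 1→2 → ∅
[11] timeout(0) → N0(cand t2 [-])
[12] deliver 0→1 → N1(foll t2 [w])
[13] deliver 1→0 → ∅
[14] deliver 0→3 → N3(foll t2 [-])
[15] deliver 3→0 → N0(lead t2 [-])
[16] deliver 1→3 → ∅
[17] propose(2,'s') → N2(lead t1 [w,s])
[18] timeout(2) → N2(cand t2 [w,s])
[19] deliver 2→1 → ∅
[20] deliver 3→2 → ∅
[21] deliver 1→3 → ∅
[22] timeout(2) → N2(cand t3 [w,s])
[23] deliver 1→3 → ∅
[24] deliver 2→1 → ∅
[25] deliver 2→3 → ∅
[26] crash(0) → N0(✗lead t2 [-])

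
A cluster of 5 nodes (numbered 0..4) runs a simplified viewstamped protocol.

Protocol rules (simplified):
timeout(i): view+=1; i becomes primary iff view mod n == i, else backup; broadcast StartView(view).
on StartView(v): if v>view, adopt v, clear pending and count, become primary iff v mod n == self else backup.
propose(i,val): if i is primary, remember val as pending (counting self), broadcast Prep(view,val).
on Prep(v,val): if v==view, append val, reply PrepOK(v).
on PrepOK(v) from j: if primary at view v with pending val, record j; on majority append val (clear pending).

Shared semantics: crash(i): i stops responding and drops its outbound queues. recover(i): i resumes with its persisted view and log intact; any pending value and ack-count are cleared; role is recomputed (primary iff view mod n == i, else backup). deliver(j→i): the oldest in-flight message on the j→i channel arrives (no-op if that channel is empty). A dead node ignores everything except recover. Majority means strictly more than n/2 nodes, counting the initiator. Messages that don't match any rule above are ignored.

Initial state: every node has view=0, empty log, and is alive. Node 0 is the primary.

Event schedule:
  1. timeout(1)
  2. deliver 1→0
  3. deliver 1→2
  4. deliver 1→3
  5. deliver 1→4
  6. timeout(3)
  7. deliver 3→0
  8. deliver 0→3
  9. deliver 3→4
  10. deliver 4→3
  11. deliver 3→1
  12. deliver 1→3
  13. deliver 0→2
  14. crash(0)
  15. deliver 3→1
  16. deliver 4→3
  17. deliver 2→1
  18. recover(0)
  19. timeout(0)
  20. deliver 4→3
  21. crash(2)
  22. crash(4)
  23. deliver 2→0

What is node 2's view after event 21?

1

1. timeout(1):  <1:prim v1 ->
2. deliver 1→0:  <0:back v1 ->
3. deliver 1→2:  <2:back v1 ->
4. deliver 1→3:  <3:back v1 ->
5. deliver 1→4:  <4:back v1 ->
6. timeout(3):  <3:back v2 ->
7. deliver 3→0:  <0:back v2 ->
8. deliver 0→3:  nop
9. deliver 3→4:  <4:back v2 ->
10. deliver 4→3:  nop
11. deliver 3→1:  <1:back v2 ->
12. deliver 1→3:  nop
13. deliver 0→2:  nop
14. crash(0):  <0:✗back v2 ->
15. deliver 3→1:  nop
16. deliver 4→3:  nop
17. deliver 2→1:  nop
18. recover(0):  <0:back v2 ->
19. timeout(0):  <0:back v3 ->
20. deliver 4→3:  nop
21. crash(2):  <2:✗back v1 ->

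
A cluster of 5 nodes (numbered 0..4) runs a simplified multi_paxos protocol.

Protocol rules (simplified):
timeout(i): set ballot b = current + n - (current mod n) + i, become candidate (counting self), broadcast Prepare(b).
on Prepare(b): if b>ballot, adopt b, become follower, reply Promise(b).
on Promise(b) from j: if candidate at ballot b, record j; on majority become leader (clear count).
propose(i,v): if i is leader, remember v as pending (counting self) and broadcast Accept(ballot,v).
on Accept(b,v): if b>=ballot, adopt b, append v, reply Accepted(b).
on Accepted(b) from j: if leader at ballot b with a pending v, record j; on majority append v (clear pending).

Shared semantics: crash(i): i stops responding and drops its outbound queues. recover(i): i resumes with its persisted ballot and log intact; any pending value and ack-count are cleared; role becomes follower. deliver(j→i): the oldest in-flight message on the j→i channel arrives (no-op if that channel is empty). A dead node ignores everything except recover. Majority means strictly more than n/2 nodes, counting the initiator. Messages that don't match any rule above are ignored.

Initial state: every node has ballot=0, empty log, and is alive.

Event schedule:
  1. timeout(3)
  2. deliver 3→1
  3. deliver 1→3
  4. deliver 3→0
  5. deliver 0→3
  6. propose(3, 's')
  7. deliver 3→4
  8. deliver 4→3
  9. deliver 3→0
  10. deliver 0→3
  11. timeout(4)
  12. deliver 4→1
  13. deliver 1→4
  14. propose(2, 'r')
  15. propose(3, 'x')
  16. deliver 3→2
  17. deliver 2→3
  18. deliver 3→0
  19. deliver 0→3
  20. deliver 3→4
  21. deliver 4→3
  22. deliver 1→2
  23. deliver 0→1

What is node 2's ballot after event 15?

after 1 — timeout(3): n3:cand/b8/[-]
after 2 — deliver 3→1: n1:foll/b8/[-]
after 3 — deliver 1→3: ·
after 4 — deliver 3→0: n0:foll/b8/[-]
after 5 — deliver 0→3: n3:lead/b8/[-]
after 6 — propose(3,'s'): ·
after 7 — deliver 3→4: n4:foll/b8/[-]
after 8 — deliver 4→3: ·
after 9 — deliver 3→0: n0:foll/b8/[s]
after 10 — deliver 0→3: ·
after 11 — timeout(4): n4:cand/b14/[-]
after 12 — deliver 4→1: n1:foll/b14/[-]
after 13 — deliver 1→4: ·
after 14 — propose(2,'r'): ·
after 15 — propose(3,'x'): ·

0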